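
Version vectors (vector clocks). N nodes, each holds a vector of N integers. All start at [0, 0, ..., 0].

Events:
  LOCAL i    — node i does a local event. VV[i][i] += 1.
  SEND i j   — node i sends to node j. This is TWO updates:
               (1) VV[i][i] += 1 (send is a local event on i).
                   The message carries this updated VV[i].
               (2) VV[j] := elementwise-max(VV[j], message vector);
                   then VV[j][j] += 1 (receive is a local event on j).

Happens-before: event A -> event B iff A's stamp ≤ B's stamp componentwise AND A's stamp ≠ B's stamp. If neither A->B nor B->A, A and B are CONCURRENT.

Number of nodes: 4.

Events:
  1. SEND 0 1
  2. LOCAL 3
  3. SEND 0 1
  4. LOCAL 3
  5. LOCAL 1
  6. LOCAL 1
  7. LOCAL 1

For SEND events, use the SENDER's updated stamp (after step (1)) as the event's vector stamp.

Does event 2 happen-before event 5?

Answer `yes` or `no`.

Initial: VV[0]=[0, 0, 0, 0]
Initial: VV[1]=[0, 0, 0, 0]
Initial: VV[2]=[0, 0, 0, 0]
Initial: VV[3]=[0, 0, 0, 0]
Event 1: SEND 0->1: VV[0][0]++ -> VV[0]=[1, 0, 0, 0], msg_vec=[1, 0, 0, 0]; VV[1]=max(VV[1],msg_vec) then VV[1][1]++ -> VV[1]=[1, 1, 0, 0]
Event 2: LOCAL 3: VV[3][3]++ -> VV[3]=[0, 0, 0, 1]
Event 3: SEND 0->1: VV[0][0]++ -> VV[0]=[2, 0, 0, 0], msg_vec=[2, 0, 0, 0]; VV[1]=max(VV[1],msg_vec) then VV[1][1]++ -> VV[1]=[2, 2, 0, 0]
Event 4: LOCAL 3: VV[3][3]++ -> VV[3]=[0, 0, 0, 2]
Event 5: LOCAL 1: VV[1][1]++ -> VV[1]=[2, 3, 0, 0]
Event 6: LOCAL 1: VV[1][1]++ -> VV[1]=[2, 4, 0, 0]
Event 7: LOCAL 1: VV[1][1]++ -> VV[1]=[2, 5, 0, 0]
Event 2 stamp: [0, 0, 0, 1]
Event 5 stamp: [2, 3, 0, 0]
[0, 0, 0, 1] <= [2, 3, 0, 0]? False. Equal? False. Happens-before: False

Answer: no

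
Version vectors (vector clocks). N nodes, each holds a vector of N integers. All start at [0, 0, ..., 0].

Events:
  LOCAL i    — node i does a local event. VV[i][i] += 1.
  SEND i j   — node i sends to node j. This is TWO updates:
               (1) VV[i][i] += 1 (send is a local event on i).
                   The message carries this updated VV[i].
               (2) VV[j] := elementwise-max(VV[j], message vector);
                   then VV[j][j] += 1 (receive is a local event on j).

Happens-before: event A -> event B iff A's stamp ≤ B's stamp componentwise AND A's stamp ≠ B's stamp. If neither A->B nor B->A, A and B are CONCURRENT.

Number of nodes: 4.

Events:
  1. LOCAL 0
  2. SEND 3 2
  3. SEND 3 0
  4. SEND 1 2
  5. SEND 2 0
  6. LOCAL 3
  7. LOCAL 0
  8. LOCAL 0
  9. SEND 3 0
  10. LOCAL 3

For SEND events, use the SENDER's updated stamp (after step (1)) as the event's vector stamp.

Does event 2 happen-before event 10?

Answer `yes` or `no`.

Answer: yes

Derivation:
Initial: VV[0]=[0, 0, 0, 0]
Initial: VV[1]=[0, 0, 0, 0]
Initial: VV[2]=[0, 0, 0, 0]
Initial: VV[3]=[0, 0, 0, 0]
Event 1: LOCAL 0: VV[0][0]++ -> VV[0]=[1, 0, 0, 0]
Event 2: SEND 3->2: VV[3][3]++ -> VV[3]=[0, 0, 0, 1], msg_vec=[0, 0, 0, 1]; VV[2]=max(VV[2],msg_vec) then VV[2][2]++ -> VV[2]=[0, 0, 1, 1]
Event 3: SEND 3->0: VV[3][3]++ -> VV[3]=[0, 0, 0, 2], msg_vec=[0, 0, 0, 2]; VV[0]=max(VV[0],msg_vec) then VV[0][0]++ -> VV[0]=[2, 0, 0, 2]
Event 4: SEND 1->2: VV[1][1]++ -> VV[1]=[0, 1, 0, 0], msg_vec=[0, 1, 0, 0]; VV[2]=max(VV[2],msg_vec) then VV[2][2]++ -> VV[2]=[0, 1, 2, 1]
Event 5: SEND 2->0: VV[2][2]++ -> VV[2]=[0, 1, 3, 1], msg_vec=[0, 1, 3, 1]; VV[0]=max(VV[0],msg_vec) then VV[0][0]++ -> VV[0]=[3, 1, 3, 2]
Event 6: LOCAL 3: VV[3][3]++ -> VV[3]=[0, 0, 0, 3]
Event 7: LOCAL 0: VV[0][0]++ -> VV[0]=[4, 1, 3, 2]
Event 8: LOCAL 0: VV[0][0]++ -> VV[0]=[5, 1, 3, 2]
Event 9: SEND 3->0: VV[3][3]++ -> VV[3]=[0, 0, 0, 4], msg_vec=[0, 0, 0, 4]; VV[0]=max(VV[0],msg_vec) then VV[0][0]++ -> VV[0]=[6, 1, 3, 4]
Event 10: LOCAL 3: VV[3][3]++ -> VV[3]=[0, 0, 0, 5]
Event 2 stamp: [0, 0, 0, 1]
Event 10 stamp: [0, 0, 0, 5]
[0, 0, 0, 1] <= [0, 0, 0, 5]? True. Equal? False. Happens-before: True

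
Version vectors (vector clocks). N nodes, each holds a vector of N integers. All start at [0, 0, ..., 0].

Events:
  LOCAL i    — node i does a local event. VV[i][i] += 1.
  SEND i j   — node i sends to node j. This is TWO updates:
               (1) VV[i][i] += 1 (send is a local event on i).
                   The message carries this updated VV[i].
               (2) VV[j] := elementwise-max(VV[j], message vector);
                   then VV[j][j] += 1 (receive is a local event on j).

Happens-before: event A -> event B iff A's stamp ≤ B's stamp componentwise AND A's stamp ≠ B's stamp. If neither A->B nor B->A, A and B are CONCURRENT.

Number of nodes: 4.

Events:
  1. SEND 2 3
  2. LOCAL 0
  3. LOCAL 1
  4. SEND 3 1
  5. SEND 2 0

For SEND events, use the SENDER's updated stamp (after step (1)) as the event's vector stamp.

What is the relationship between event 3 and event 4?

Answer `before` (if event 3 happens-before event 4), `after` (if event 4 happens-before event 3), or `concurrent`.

Initial: VV[0]=[0, 0, 0, 0]
Initial: VV[1]=[0, 0, 0, 0]
Initial: VV[2]=[0, 0, 0, 0]
Initial: VV[3]=[0, 0, 0, 0]
Event 1: SEND 2->3: VV[2][2]++ -> VV[2]=[0, 0, 1, 0], msg_vec=[0, 0, 1, 0]; VV[3]=max(VV[3],msg_vec) then VV[3][3]++ -> VV[3]=[0, 0, 1, 1]
Event 2: LOCAL 0: VV[0][0]++ -> VV[0]=[1, 0, 0, 0]
Event 3: LOCAL 1: VV[1][1]++ -> VV[1]=[0, 1, 0, 0]
Event 4: SEND 3->1: VV[3][3]++ -> VV[3]=[0, 0, 1, 2], msg_vec=[0, 0, 1, 2]; VV[1]=max(VV[1],msg_vec) then VV[1][1]++ -> VV[1]=[0, 2, 1, 2]
Event 5: SEND 2->0: VV[2][2]++ -> VV[2]=[0, 0, 2, 0], msg_vec=[0, 0, 2, 0]; VV[0]=max(VV[0],msg_vec) then VV[0][0]++ -> VV[0]=[2, 0, 2, 0]
Event 3 stamp: [0, 1, 0, 0]
Event 4 stamp: [0, 0, 1, 2]
[0, 1, 0, 0] <= [0, 0, 1, 2]? False
[0, 0, 1, 2] <= [0, 1, 0, 0]? False
Relation: concurrent

Answer: concurrent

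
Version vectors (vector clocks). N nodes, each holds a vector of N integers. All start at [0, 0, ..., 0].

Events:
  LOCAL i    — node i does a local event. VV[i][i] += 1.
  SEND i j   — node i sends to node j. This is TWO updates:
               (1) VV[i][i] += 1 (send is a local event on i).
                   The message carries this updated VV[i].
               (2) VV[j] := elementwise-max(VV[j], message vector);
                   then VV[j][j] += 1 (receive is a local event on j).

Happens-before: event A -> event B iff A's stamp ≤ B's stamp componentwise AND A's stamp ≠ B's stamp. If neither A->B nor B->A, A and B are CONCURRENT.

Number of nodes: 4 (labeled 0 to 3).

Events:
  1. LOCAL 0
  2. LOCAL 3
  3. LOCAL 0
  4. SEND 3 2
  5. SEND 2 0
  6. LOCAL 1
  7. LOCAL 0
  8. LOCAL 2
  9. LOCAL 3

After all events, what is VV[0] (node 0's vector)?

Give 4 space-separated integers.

Initial: VV[0]=[0, 0, 0, 0]
Initial: VV[1]=[0, 0, 0, 0]
Initial: VV[2]=[0, 0, 0, 0]
Initial: VV[3]=[0, 0, 0, 0]
Event 1: LOCAL 0: VV[0][0]++ -> VV[0]=[1, 0, 0, 0]
Event 2: LOCAL 3: VV[3][3]++ -> VV[3]=[0, 0, 0, 1]
Event 3: LOCAL 0: VV[0][0]++ -> VV[0]=[2, 0, 0, 0]
Event 4: SEND 3->2: VV[3][3]++ -> VV[3]=[0, 0, 0, 2], msg_vec=[0, 0, 0, 2]; VV[2]=max(VV[2],msg_vec) then VV[2][2]++ -> VV[2]=[0, 0, 1, 2]
Event 5: SEND 2->0: VV[2][2]++ -> VV[2]=[0, 0, 2, 2], msg_vec=[0, 0, 2, 2]; VV[0]=max(VV[0],msg_vec) then VV[0][0]++ -> VV[0]=[3, 0, 2, 2]
Event 6: LOCAL 1: VV[1][1]++ -> VV[1]=[0, 1, 0, 0]
Event 7: LOCAL 0: VV[0][0]++ -> VV[0]=[4, 0, 2, 2]
Event 8: LOCAL 2: VV[2][2]++ -> VV[2]=[0, 0, 3, 2]
Event 9: LOCAL 3: VV[3][3]++ -> VV[3]=[0, 0, 0, 3]
Final vectors: VV[0]=[4, 0, 2, 2]; VV[1]=[0, 1, 0, 0]; VV[2]=[0, 0, 3, 2]; VV[3]=[0, 0, 0, 3]

Answer: 4 0 2 2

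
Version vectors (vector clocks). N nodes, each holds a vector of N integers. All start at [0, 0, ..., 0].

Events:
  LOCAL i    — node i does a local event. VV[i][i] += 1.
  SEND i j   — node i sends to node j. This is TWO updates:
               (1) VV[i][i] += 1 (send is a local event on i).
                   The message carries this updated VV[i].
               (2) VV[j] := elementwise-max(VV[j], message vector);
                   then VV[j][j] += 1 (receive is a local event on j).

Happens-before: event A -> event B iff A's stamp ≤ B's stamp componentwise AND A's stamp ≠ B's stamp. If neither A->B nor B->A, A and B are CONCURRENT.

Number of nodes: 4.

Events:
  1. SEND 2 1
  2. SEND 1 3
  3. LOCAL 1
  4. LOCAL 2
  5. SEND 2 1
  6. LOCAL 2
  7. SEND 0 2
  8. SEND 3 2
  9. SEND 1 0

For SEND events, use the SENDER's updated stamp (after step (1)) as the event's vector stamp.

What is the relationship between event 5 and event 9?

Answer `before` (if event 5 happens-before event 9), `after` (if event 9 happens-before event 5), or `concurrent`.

Answer: before

Derivation:
Initial: VV[0]=[0, 0, 0, 0]
Initial: VV[1]=[0, 0, 0, 0]
Initial: VV[2]=[0, 0, 0, 0]
Initial: VV[3]=[0, 0, 0, 0]
Event 1: SEND 2->1: VV[2][2]++ -> VV[2]=[0, 0, 1, 0], msg_vec=[0, 0, 1, 0]; VV[1]=max(VV[1],msg_vec) then VV[1][1]++ -> VV[1]=[0, 1, 1, 0]
Event 2: SEND 1->3: VV[1][1]++ -> VV[1]=[0, 2, 1, 0], msg_vec=[0, 2, 1, 0]; VV[3]=max(VV[3],msg_vec) then VV[3][3]++ -> VV[3]=[0, 2, 1, 1]
Event 3: LOCAL 1: VV[1][1]++ -> VV[1]=[0, 3, 1, 0]
Event 4: LOCAL 2: VV[2][2]++ -> VV[2]=[0, 0, 2, 0]
Event 5: SEND 2->1: VV[2][2]++ -> VV[2]=[0, 0, 3, 0], msg_vec=[0, 0, 3, 0]; VV[1]=max(VV[1],msg_vec) then VV[1][1]++ -> VV[1]=[0, 4, 3, 0]
Event 6: LOCAL 2: VV[2][2]++ -> VV[2]=[0, 0, 4, 0]
Event 7: SEND 0->2: VV[0][0]++ -> VV[0]=[1, 0, 0, 0], msg_vec=[1, 0, 0, 0]; VV[2]=max(VV[2],msg_vec) then VV[2][2]++ -> VV[2]=[1, 0, 5, 0]
Event 8: SEND 3->2: VV[3][3]++ -> VV[3]=[0, 2, 1, 2], msg_vec=[0, 2, 1, 2]; VV[2]=max(VV[2],msg_vec) then VV[2][2]++ -> VV[2]=[1, 2, 6, 2]
Event 9: SEND 1->0: VV[1][1]++ -> VV[1]=[0, 5, 3, 0], msg_vec=[0, 5, 3, 0]; VV[0]=max(VV[0],msg_vec) then VV[0][0]++ -> VV[0]=[2, 5, 3, 0]
Event 5 stamp: [0, 0, 3, 0]
Event 9 stamp: [0, 5, 3, 0]
[0, 0, 3, 0] <= [0, 5, 3, 0]? True
[0, 5, 3, 0] <= [0, 0, 3, 0]? False
Relation: before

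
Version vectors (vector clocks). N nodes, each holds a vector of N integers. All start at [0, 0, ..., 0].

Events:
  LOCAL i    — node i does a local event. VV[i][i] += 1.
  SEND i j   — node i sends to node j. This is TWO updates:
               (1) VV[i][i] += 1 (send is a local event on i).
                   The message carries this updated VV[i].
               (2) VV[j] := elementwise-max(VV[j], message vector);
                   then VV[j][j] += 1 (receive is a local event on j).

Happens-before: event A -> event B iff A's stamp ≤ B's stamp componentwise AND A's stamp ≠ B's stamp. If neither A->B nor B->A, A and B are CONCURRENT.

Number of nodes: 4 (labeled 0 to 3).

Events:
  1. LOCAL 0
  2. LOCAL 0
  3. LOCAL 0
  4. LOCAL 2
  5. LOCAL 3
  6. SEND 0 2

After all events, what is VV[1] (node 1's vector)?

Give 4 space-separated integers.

Answer: 0 0 0 0

Derivation:
Initial: VV[0]=[0, 0, 0, 0]
Initial: VV[1]=[0, 0, 0, 0]
Initial: VV[2]=[0, 0, 0, 0]
Initial: VV[3]=[0, 0, 0, 0]
Event 1: LOCAL 0: VV[0][0]++ -> VV[0]=[1, 0, 0, 0]
Event 2: LOCAL 0: VV[0][0]++ -> VV[0]=[2, 0, 0, 0]
Event 3: LOCAL 0: VV[0][0]++ -> VV[0]=[3, 0, 0, 0]
Event 4: LOCAL 2: VV[2][2]++ -> VV[2]=[0, 0, 1, 0]
Event 5: LOCAL 3: VV[3][3]++ -> VV[3]=[0, 0, 0, 1]
Event 6: SEND 0->2: VV[0][0]++ -> VV[0]=[4, 0, 0, 0], msg_vec=[4, 0, 0, 0]; VV[2]=max(VV[2],msg_vec) then VV[2][2]++ -> VV[2]=[4, 0, 2, 0]
Final vectors: VV[0]=[4, 0, 0, 0]; VV[1]=[0, 0, 0, 0]; VV[2]=[4, 0, 2, 0]; VV[3]=[0, 0, 0, 1]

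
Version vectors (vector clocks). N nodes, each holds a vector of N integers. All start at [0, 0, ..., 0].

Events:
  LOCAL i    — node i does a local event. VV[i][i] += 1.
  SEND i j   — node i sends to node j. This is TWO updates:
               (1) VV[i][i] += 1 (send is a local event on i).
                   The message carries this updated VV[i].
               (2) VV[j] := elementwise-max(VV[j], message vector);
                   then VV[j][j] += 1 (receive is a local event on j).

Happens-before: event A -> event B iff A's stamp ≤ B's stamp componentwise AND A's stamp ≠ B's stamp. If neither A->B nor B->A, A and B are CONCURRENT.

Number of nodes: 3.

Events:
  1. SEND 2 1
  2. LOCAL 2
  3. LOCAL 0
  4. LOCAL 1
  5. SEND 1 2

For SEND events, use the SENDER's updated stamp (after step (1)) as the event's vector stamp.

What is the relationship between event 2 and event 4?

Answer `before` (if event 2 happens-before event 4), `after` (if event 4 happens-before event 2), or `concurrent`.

Initial: VV[0]=[0, 0, 0]
Initial: VV[1]=[0, 0, 0]
Initial: VV[2]=[0, 0, 0]
Event 1: SEND 2->1: VV[2][2]++ -> VV[2]=[0, 0, 1], msg_vec=[0, 0, 1]; VV[1]=max(VV[1],msg_vec) then VV[1][1]++ -> VV[1]=[0, 1, 1]
Event 2: LOCAL 2: VV[2][2]++ -> VV[2]=[0, 0, 2]
Event 3: LOCAL 0: VV[0][0]++ -> VV[0]=[1, 0, 0]
Event 4: LOCAL 1: VV[1][1]++ -> VV[1]=[0, 2, 1]
Event 5: SEND 1->2: VV[1][1]++ -> VV[1]=[0, 3, 1], msg_vec=[0, 3, 1]; VV[2]=max(VV[2],msg_vec) then VV[2][2]++ -> VV[2]=[0, 3, 3]
Event 2 stamp: [0, 0, 2]
Event 4 stamp: [0, 2, 1]
[0, 0, 2] <= [0, 2, 1]? False
[0, 2, 1] <= [0, 0, 2]? False
Relation: concurrent

Answer: concurrent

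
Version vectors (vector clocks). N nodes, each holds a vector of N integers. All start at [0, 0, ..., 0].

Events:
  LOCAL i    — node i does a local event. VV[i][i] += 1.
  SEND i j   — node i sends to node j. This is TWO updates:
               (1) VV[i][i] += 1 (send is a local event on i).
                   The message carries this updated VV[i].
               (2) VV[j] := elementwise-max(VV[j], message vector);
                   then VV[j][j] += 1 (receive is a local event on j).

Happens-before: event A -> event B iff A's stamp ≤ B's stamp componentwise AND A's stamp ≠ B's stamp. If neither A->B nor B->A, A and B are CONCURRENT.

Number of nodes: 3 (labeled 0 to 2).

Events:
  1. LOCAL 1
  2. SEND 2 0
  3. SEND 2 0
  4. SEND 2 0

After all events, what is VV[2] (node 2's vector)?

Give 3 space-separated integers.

Initial: VV[0]=[0, 0, 0]
Initial: VV[1]=[0, 0, 0]
Initial: VV[2]=[0, 0, 0]
Event 1: LOCAL 1: VV[1][1]++ -> VV[1]=[0, 1, 0]
Event 2: SEND 2->0: VV[2][2]++ -> VV[2]=[0, 0, 1], msg_vec=[0, 0, 1]; VV[0]=max(VV[0],msg_vec) then VV[0][0]++ -> VV[0]=[1, 0, 1]
Event 3: SEND 2->0: VV[2][2]++ -> VV[2]=[0, 0, 2], msg_vec=[0, 0, 2]; VV[0]=max(VV[0],msg_vec) then VV[0][0]++ -> VV[0]=[2, 0, 2]
Event 4: SEND 2->0: VV[2][2]++ -> VV[2]=[0, 0, 3], msg_vec=[0, 0, 3]; VV[0]=max(VV[0],msg_vec) then VV[0][0]++ -> VV[0]=[3, 0, 3]
Final vectors: VV[0]=[3, 0, 3]; VV[1]=[0, 1, 0]; VV[2]=[0, 0, 3]

Answer: 0 0 3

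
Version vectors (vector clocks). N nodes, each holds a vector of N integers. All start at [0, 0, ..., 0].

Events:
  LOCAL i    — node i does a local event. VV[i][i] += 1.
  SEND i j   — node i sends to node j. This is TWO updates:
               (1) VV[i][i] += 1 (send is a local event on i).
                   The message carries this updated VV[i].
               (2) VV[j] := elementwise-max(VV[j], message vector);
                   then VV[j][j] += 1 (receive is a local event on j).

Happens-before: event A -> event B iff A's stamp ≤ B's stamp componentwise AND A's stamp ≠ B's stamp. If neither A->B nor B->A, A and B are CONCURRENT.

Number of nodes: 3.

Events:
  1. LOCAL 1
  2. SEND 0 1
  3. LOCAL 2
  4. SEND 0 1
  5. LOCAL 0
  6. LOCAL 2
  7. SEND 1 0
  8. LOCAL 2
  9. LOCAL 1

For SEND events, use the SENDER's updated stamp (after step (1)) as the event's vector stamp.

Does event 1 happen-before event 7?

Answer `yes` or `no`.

Initial: VV[0]=[0, 0, 0]
Initial: VV[1]=[0, 0, 0]
Initial: VV[2]=[0, 0, 0]
Event 1: LOCAL 1: VV[1][1]++ -> VV[1]=[0, 1, 0]
Event 2: SEND 0->1: VV[0][0]++ -> VV[0]=[1, 0, 0], msg_vec=[1, 0, 0]; VV[1]=max(VV[1],msg_vec) then VV[1][1]++ -> VV[1]=[1, 2, 0]
Event 3: LOCAL 2: VV[2][2]++ -> VV[2]=[0, 0, 1]
Event 4: SEND 0->1: VV[0][0]++ -> VV[0]=[2, 0, 0], msg_vec=[2, 0, 0]; VV[1]=max(VV[1],msg_vec) then VV[1][1]++ -> VV[1]=[2, 3, 0]
Event 5: LOCAL 0: VV[0][0]++ -> VV[0]=[3, 0, 0]
Event 6: LOCAL 2: VV[2][2]++ -> VV[2]=[0, 0, 2]
Event 7: SEND 1->0: VV[1][1]++ -> VV[1]=[2, 4, 0], msg_vec=[2, 4, 0]; VV[0]=max(VV[0],msg_vec) then VV[0][0]++ -> VV[0]=[4, 4, 0]
Event 8: LOCAL 2: VV[2][2]++ -> VV[2]=[0, 0, 3]
Event 9: LOCAL 1: VV[1][1]++ -> VV[1]=[2, 5, 0]
Event 1 stamp: [0, 1, 0]
Event 7 stamp: [2, 4, 0]
[0, 1, 0] <= [2, 4, 0]? True. Equal? False. Happens-before: True

Answer: yes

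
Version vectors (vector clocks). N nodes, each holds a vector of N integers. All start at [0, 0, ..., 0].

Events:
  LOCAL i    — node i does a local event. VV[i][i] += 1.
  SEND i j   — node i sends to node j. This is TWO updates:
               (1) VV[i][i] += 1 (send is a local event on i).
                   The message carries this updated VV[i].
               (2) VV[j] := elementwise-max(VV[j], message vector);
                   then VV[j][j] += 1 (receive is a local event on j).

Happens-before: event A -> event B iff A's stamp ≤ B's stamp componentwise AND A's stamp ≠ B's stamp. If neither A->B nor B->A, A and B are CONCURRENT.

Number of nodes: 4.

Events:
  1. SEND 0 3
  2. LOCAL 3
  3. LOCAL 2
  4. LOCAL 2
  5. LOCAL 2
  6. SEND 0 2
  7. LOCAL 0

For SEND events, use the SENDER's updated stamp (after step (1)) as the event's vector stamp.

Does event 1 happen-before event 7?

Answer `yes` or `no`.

Initial: VV[0]=[0, 0, 0, 0]
Initial: VV[1]=[0, 0, 0, 0]
Initial: VV[2]=[0, 0, 0, 0]
Initial: VV[3]=[0, 0, 0, 0]
Event 1: SEND 0->3: VV[0][0]++ -> VV[0]=[1, 0, 0, 0], msg_vec=[1, 0, 0, 0]; VV[3]=max(VV[3],msg_vec) then VV[3][3]++ -> VV[3]=[1, 0, 0, 1]
Event 2: LOCAL 3: VV[3][3]++ -> VV[3]=[1, 0, 0, 2]
Event 3: LOCAL 2: VV[2][2]++ -> VV[2]=[0, 0, 1, 0]
Event 4: LOCAL 2: VV[2][2]++ -> VV[2]=[0, 0, 2, 0]
Event 5: LOCAL 2: VV[2][2]++ -> VV[2]=[0, 0, 3, 0]
Event 6: SEND 0->2: VV[0][0]++ -> VV[0]=[2, 0, 0, 0], msg_vec=[2, 0, 0, 0]; VV[2]=max(VV[2],msg_vec) then VV[2][2]++ -> VV[2]=[2, 0, 4, 0]
Event 7: LOCAL 0: VV[0][0]++ -> VV[0]=[3, 0, 0, 0]
Event 1 stamp: [1, 0, 0, 0]
Event 7 stamp: [3, 0, 0, 0]
[1, 0, 0, 0] <= [3, 0, 0, 0]? True. Equal? False. Happens-before: True

Answer: yes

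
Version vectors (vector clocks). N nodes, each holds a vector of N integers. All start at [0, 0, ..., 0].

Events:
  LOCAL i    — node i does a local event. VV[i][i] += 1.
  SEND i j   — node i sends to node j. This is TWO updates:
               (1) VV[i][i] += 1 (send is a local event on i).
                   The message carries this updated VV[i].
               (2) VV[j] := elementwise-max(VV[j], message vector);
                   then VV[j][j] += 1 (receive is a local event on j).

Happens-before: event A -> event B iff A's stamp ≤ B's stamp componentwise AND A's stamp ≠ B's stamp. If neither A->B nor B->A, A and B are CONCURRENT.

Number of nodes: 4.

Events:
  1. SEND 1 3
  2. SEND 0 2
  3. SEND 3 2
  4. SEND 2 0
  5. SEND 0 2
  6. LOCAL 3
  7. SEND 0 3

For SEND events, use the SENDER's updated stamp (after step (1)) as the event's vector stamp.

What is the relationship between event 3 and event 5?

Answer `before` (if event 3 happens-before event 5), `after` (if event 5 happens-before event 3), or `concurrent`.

Initial: VV[0]=[0, 0, 0, 0]
Initial: VV[1]=[0, 0, 0, 0]
Initial: VV[2]=[0, 0, 0, 0]
Initial: VV[3]=[0, 0, 0, 0]
Event 1: SEND 1->3: VV[1][1]++ -> VV[1]=[0, 1, 0, 0], msg_vec=[0, 1, 0, 0]; VV[3]=max(VV[3],msg_vec) then VV[3][3]++ -> VV[3]=[0, 1, 0, 1]
Event 2: SEND 0->2: VV[0][0]++ -> VV[0]=[1, 0, 0, 0], msg_vec=[1, 0, 0, 0]; VV[2]=max(VV[2],msg_vec) then VV[2][2]++ -> VV[2]=[1, 0, 1, 0]
Event 3: SEND 3->2: VV[3][3]++ -> VV[3]=[0, 1, 0, 2], msg_vec=[0, 1, 0, 2]; VV[2]=max(VV[2],msg_vec) then VV[2][2]++ -> VV[2]=[1, 1, 2, 2]
Event 4: SEND 2->0: VV[2][2]++ -> VV[2]=[1, 1, 3, 2], msg_vec=[1, 1, 3, 2]; VV[0]=max(VV[0],msg_vec) then VV[0][0]++ -> VV[0]=[2, 1, 3, 2]
Event 5: SEND 0->2: VV[0][0]++ -> VV[0]=[3, 1, 3, 2], msg_vec=[3, 1, 3, 2]; VV[2]=max(VV[2],msg_vec) then VV[2][2]++ -> VV[2]=[3, 1, 4, 2]
Event 6: LOCAL 3: VV[3][3]++ -> VV[3]=[0, 1, 0, 3]
Event 7: SEND 0->3: VV[0][0]++ -> VV[0]=[4, 1, 3, 2], msg_vec=[4, 1, 3, 2]; VV[3]=max(VV[3],msg_vec) then VV[3][3]++ -> VV[3]=[4, 1, 3, 4]
Event 3 stamp: [0, 1, 0, 2]
Event 5 stamp: [3, 1, 3, 2]
[0, 1, 0, 2] <= [3, 1, 3, 2]? True
[3, 1, 3, 2] <= [0, 1, 0, 2]? False
Relation: before

Answer: before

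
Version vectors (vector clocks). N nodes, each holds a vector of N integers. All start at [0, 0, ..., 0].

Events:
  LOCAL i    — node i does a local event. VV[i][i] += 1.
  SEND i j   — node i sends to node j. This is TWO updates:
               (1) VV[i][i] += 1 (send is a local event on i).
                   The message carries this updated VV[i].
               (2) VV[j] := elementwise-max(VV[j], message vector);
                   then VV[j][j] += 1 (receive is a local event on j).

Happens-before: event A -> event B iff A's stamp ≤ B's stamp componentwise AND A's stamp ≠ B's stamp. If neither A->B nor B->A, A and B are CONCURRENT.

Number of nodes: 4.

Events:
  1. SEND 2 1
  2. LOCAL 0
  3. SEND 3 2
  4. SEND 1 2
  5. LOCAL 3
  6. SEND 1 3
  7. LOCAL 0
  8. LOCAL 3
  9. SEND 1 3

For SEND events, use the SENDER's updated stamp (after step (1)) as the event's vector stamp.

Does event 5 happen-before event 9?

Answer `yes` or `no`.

Answer: no

Derivation:
Initial: VV[0]=[0, 0, 0, 0]
Initial: VV[1]=[0, 0, 0, 0]
Initial: VV[2]=[0, 0, 0, 0]
Initial: VV[3]=[0, 0, 0, 0]
Event 1: SEND 2->1: VV[2][2]++ -> VV[2]=[0, 0, 1, 0], msg_vec=[0, 0, 1, 0]; VV[1]=max(VV[1],msg_vec) then VV[1][1]++ -> VV[1]=[0, 1, 1, 0]
Event 2: LOCAL 0: VV[0][0]++ -> VV[0]=[1, 0, 0, 0]
Event 3: SEND 3->2: VV[3][3]++ -> VV[3]=[0, 0, 0, 1], msg_vec=[0, 0, 0, 1]; VV[2]=max(VV[2],msg_vec) then VV[2][2]++ -> VV[2]=[0, 0, 2, 1]
Event 4: SEND 1->2: VV[1][1]++ -> VV[1]=[0, 2, 1, 0], msg_vec=[0, 2, 1, 0]; VV[2]=max(VV[2],msg_vec) then VV[2][2]++ -> VV[2]=[0, 2, 3, 1]
Event 5: LOCAL 3: VV[3][3]++ -> VV[3]=[0, 0, 0, 2]
Event 6: SEND 1->3: VV[1][1]++ -> VV[1]=[0, 3, 1, 0], msg_vec=[0, 3, 1, 0]; VV[3]=max(VV[3],msg_vec) then VV[3][3]++ -> VV[3]=[0, 3, 1, 3]
Event 7: LOCAL 0: VV[0][0]++ -> VV[0]=[2, 0, 0, 0]
Event 8: LOCAL 3: VV[3][3]++ -> VV[3]=[0, 3, 1, 4]
Event 9: SEND 1->3: VV[1][1]++ -> VV[1]=[0, 4, 1, 0], msg_vec=[0, 4, 1, 0]; VV[3]=max(VV[3],msg_vec) then VV[3][3]++ -> VV[3]=[0, 4, 1, 5]
Event 5 stamp: [0, 0, 0, 2]
Event 9 stamp: [0, 4, 1, 0]
[0, 0, 0, 2] <= [0, 4, 1, 0]? False. Equal? False. Happens-before: False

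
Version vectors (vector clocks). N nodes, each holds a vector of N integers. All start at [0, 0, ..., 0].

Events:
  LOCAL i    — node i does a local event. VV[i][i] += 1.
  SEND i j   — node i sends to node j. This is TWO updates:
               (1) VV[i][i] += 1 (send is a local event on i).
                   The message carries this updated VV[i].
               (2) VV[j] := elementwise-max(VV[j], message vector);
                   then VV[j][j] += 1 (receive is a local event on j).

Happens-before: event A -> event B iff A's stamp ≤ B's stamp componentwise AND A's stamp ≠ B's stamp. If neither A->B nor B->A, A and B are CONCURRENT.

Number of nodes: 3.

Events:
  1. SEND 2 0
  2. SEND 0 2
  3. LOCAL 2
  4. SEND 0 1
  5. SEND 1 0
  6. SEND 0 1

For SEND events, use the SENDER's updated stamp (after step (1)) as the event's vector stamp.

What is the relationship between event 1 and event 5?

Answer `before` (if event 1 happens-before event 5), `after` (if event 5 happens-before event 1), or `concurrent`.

Answer: before

Derivation:
Initial: VV[0]=[0, 0, 0]
Initial: VV[1]=[0, 0, 0]
Initial: VV[2]=[0, 0, 0]
Event 1: SEND 2->0: VV[2][2]++ -> VV[2]=[0, 0, 1], msg_vec=[0, 0, 1]; VV[0]=max(VV[0],msg_vec) then VV[0][0]++ -> VV[0]=[1, 0, 1]
Event 2: SEND 0->2: VV[0][0]++ -> VV[0]=[2, 0, 1], msg_vec=[2, 0, 1]; VV[2]=max(VV[2],msg_vec) then VV[2][2]++ -> VV[2]=[2, 0, 2]
Event 3: LOCAL 2: VV[2][2]++ -> VV[2]=[2, 0, 3]
Event 4: SEND 0->1: VV[0][0]++ -> VV[0]=[3, 0, 1], msg_vec=[3, 0, 1]; VV[1]=max(VV[1],msg_vec) then VV[1][1]++ -> VV[1]=[3, 1, 1]
Event 5: SEND 1->0: VV[1][1]++ -> VV[1]=[3, 2, 1], msg_vec=[3, 2, 1]; VV[0]=max(VV[0],msg_vec) then VV[0][0]++ -> VV[0]=[4, 2, 1]
Event 6: SEND 0->1: VV[0][0]++ -> VV[0]=[5, 2, 1], msg_vec=[5, 2, 1]; VV[1]=max(VV[1],msg_vec) then VV[1][1]++ -> VV[1]=[5, 3, 1]
Event 1 stamp: [0, 0, 1]
Event 5 stamp: [3, 2, 1]
[0, 0, 1] <= [3, 2, 1]? True
[3, 2, 1] <= [0, 0, 1]? False
Relation: before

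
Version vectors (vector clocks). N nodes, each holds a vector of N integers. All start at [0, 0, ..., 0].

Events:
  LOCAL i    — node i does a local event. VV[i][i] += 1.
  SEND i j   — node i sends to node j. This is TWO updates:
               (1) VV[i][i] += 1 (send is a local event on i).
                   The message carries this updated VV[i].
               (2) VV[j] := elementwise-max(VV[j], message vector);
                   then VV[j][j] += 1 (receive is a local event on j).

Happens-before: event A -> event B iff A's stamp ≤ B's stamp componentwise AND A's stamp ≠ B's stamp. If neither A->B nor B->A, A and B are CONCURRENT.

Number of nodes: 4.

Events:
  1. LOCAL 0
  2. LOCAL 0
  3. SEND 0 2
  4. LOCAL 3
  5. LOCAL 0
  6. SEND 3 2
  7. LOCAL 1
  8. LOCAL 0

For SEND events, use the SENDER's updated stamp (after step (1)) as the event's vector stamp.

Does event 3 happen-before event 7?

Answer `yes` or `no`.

Answer: no

Derivation:
Initial: VV[0]=[0, 0, 0, 0]
Initial: VV[1]=[0, 0, 0, 0]
Initial: VV[2]=[0, 0, 0, 0]
Initial: VV[3]=[0, 0, 0, 0]
Event 1: LOCAL 0: VV[0][0]++ -> VV[0]=[1, 0, 0, 0]
Event 2: LOCAL 0: VV[0][0]++ -> VV[0]=[2, 0, 0, 0]
Event 3: SEND 0->2: VV[0][0]++ -> VV[0]=[3, 0, 0, 0], msg_vec=[3, 0, 0, 0]; VV[2]=max(VV[2],msg_vec) then VV[2][2]++ -> VV[2]=[3, 0, 1, 0]
Event 4: LOCAL 3: VV[3][3]++ -> VV[3]=[0, 0, 0, 1]
Event 5: LOCAL 0: VV[0][0]++ -> VV[0]=[4, 0, 0, 0]
Event 6: SEND 3->2: VV[3][3]++ -> VV[3]=[0, 0, 0, 2], msg_vec=[0, 0, 0, 2]; VV[2]=max(VV[2],msg_vec) then VV[2][2]++ -> VV[2]=[3, 0, 2, 2]
Event 7: LOCAL 1: VV[1][1]++ -> VV[1]=[0, 1, 0, 0]
Event 8: LOCAL 0: VV[0][0]++ -> VV[0]=[5, 0, 0, 0]
Event 3 stamp: [3, 0, 0, 0]
Event 7 stamp: [0, 1, 0, 0]
[3, 0, 0, 0] <= [0, 1, 0, 0]? False. Equal? False. Happens-before: False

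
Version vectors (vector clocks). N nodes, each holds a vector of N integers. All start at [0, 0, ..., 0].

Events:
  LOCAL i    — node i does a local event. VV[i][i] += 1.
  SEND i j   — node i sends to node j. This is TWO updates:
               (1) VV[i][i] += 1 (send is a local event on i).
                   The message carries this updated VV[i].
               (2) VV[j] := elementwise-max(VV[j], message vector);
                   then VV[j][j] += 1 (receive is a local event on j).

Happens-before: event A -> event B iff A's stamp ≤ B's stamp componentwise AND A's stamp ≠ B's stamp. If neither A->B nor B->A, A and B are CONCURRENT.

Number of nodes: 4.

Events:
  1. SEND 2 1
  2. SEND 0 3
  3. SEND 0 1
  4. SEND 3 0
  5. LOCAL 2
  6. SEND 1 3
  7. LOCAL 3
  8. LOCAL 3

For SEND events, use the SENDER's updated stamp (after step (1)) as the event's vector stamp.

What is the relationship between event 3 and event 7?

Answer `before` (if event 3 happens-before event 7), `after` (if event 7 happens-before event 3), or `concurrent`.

Initial: VV[0]=[0, 0, 0, 0]
Initial: VV[1]=[0, 0, 0, 0]
Initial: VV[2]=[0, 0, 0, 0]
Initial: VV[3]=[0, 0, 0, 0]
Event 1: SEND 2->1: VV[2][2]++ -> VV[2]=[0, 0, 1, 0], msg_vec=[0, 0, 1, 0]; VV[1]=max(VV[1],msg_vec) then VV[1][1]++ -> VV[1]=[0, 1, 1, 0]
Event 2: SEND 0->3: VV[0][0]++ -> VV[0]=[1, 0, 0, 0], msg_vec=[1, 0, 0, 0]; VV[3]=max(VV[3],msg_vec) then VV[3][3]++ -> VV[3]=[1, 0, 0, 1]
Event 3: SEND 0->1: VV[0][0]++ -> VV[0]=[2, 0, 0, 0], msg_vec=[2, 0, 0, 0]; VV[1]=max(VV[1],msg_vec) then VV[1][1]++ -> VV[1]=[2, 2, 1, 0]
Event 4: SEND 3->0: VV[3][3]++ -> VV[3]=[1, 0, 0, 2], msg_vec=[1, 0, 0, 2]; VV[0]=max(VV[0],msg_vec) then VV[0][0]++ -> VV[0]=[3, 0, 0, 2]
Event 5: LOCAL 2: VV[2][2]++ -> VV[2]=[0, 0, 2, 0]
Event 6: SEND 1->3: VV[1][1]++ -> VV[1]=[2, 3, 1, 0], msg_vec=[2, 3, 1, 0]; VV[3]=max(VV[3],msg_vec) then VV[3][3]++ -> VV[3]=[2, 3, 1, 3]
Event 7: LOCAL 3: VV[3][3]++ -> VV[3]=[2, 3, 1, 4]
Event 8: LOCAL 3: VV[3][3]++ -> VV[3]=[2, 3, 1, 5]
Event 3 stamp: [2, 0, 0, 0]
Event 7 stamp: [2, 3, 1, 4]
[2, 0, 0, 0] <= [2, 3, 1, 4]? True
[2, 3, 1, 4] <= [2, 0, 0, 0]? False
Relation: before

Answer: before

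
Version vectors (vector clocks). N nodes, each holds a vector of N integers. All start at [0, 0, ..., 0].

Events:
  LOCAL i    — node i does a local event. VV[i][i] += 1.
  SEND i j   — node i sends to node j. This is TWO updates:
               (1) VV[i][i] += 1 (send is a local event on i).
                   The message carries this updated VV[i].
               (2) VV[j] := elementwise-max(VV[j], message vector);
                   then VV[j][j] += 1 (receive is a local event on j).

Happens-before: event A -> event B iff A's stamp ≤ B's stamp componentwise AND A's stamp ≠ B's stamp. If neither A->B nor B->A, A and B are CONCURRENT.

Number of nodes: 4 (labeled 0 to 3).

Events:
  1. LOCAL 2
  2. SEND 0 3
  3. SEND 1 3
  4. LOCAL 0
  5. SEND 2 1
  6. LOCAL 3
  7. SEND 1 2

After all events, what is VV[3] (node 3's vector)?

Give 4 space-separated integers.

Initial: VV[0]=[0, 0, 0, 0]
Initial: VV[1]=[0, 0, 0, 0]
Initial: VV[2]=[0, 0, 0, 0]
Initial: VV[3]=[0, 0, 0, 0]
Event 1: LOCAL 2: VV[2][2]++ -> VV[2]=[0, 0, 1, 0]
Event 2: SEND 0->3: VV[0][0]++ -> VV[0]=[1, 0, 0, 0], msg_vec=[1, 0, 0, 0]; VV[3]=max(VV[3],msg_vec) then VV[3][3]++ -> VV[3]=[1, 0, 0, 1]
Event 3: SEND 1->3: VV[1][1]++ -> VV[1]=[0, 1, 0, 0], msg_vec=[0, 1, 0, 0]; VV[3]=max(VV[3],msg_vec) then VV[3][3]++ -> VV[3]=[1, 1, 0, 2]
Event 4: LOCAL 0: VV[0][0]++ -> VV[0]=[2, 0, 0, 0]
Event 5: SEND 2->1: VV[2][2]++ -> VV[2]=[0, 0, 2, 0], msg_vec=[0, 0, 2, 0]; VV[1]=max(VV[1],msg_vec) then VV[1][1]++ -> VV[1]=[0, 2, 2, 0]
Event 6: LOCAL 3: VV[3][3]++ -> VV[3]=[1, 1, 0, 3]
Event 7: SEND 1->2: VV[1][1]++ -> VV[1]=[0, 3, 2, 0], msg_vec=[0, 3, 2, 0]; VV[2]=max(VV[2],msg_vec) then VV[2][2]++ -> VV[2]=[0, 3, 3, 0]
Final vectors: VV[0]=[2, 0, 0, 0]; VV[1]=[0, 3, 2, 0]; VV[2]=[0, 3, 3, 0]; VV[3]=[1, 1, 0, 3]

Answer: 1 1 0 3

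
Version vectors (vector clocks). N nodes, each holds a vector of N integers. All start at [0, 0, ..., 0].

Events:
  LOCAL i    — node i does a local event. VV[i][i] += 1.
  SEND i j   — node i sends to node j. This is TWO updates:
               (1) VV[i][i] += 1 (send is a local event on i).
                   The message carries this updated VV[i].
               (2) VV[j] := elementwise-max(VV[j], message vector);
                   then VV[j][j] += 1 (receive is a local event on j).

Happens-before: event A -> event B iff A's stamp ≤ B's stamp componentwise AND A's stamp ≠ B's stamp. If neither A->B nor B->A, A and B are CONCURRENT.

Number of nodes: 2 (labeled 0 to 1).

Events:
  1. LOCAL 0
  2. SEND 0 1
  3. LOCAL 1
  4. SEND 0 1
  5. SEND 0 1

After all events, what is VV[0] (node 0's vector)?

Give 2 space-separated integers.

Answer: 4 0

Derivation:
Initial: VV[0]=[0, 0]
Initial: VV[1]=[0, 0]
Event 1: LOCAL 0: VV[0][0]++ -> VV[0]=[1, 0]
Event 2: SEND 0->1: VV[0][0]++ -> VV[0]=[2, 0], msg_vec=[2, 0]; VV[1]=max(VV[1],msg_vec) then VV[1][1]++ -> VV[1]=[2, 1]
Event 3: LOCAL 1: VV[1][1]++ -> VV[1]=[2, 2]
Event 4: SEND 0->1: VV[0][0]++ -> VV[0]=[3, 0], msg_vec=[3, 0]; VV[1]=max(VV[1],msg_vec) then VV[1][1]++ -> VV[1]=[3, 3]
Event 5: SEND 0->1: VV[0][0]++ -> VV[0]=[4, 0], msg_vec=[4, 0]; VV[1]=max(VV[1],msg_vec) then VV[1][1]++ -> VV[1]=[4, 4]
Final vectors: VV[0]=[4, 0]; VV[1]=[4, 4]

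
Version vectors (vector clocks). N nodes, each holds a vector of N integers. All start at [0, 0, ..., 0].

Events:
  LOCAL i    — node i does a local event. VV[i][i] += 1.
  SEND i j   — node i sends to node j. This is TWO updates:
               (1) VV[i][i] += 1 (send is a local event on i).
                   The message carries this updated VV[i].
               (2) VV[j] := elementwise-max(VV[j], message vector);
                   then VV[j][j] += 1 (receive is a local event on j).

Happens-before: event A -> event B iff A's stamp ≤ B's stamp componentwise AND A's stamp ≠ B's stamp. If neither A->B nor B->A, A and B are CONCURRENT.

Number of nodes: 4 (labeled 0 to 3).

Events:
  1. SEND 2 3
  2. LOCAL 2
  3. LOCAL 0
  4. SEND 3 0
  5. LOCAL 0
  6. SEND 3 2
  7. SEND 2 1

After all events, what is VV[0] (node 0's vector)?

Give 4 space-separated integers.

Initial: VV[0]=[0, 0, 0, 0]
Initial: VV[1]=[0, 0, 0, 0]
Initial: VV[2]=[0, 0, 0, 0]
Initial: VV[3]=[0, 0, 0, 0]
Event 1: SEND 2->3: VV[2][2]++ -> VV[2]=[0, 0, 1, 0], msg_vec=[0, 0, 1, 0]; VV[3]=max(VV[3],msg_vec) then VV[3][3]++ -> VV[3]=[0, 0, 1, 1]
Event 2: LOCAL 2: VV[2][2]++ -> VV[2]=[0, 0, 2, 0]
Event 3: LOCAL 0: VV[0][0]++ -> VV[0]=[1, 0, 0, 0]
Event 4: SEND 3->0: VV[3][3]++ -> VV[3]=[0, 0, 1, 2], msg_vec=[0, 0, 1, 2]; VV[0]=max(VV[0],msg_vec) then VV[0][0]++ -> VV[0]=[2, 0, 1, 2]
Event 5: LOCAL 0: VV[0][0]++ -> VV[0]=[3, 0, 1, 2]
Event 6: SEND 3->2: VV[3][3]++ -> VV[3]=[0, 0, 1, 3], msg_vec=[0, 0, 1, 3]; VV[2]=max(VV[2],msg_vec) then VV[2][2]++ -> VV[2]=[0, 0, 3, 3]
Event 7: SEND 2->1: VV[2][2]++ -> VV[2]=[0, 0, 4, 3], msg_vec=[0, 0, 4, 3]; VV[1]=max(VV[1],msg_vec) then VV[1][1]++ -> VV[1]=[0, 1, 4, 3]
Final vectors: VV[0]=[3, 0, 1, 2]; VV[1]=[0, 1, 4, 3]; VV[2]=[0, 0, 4, 3]; VV[3]=[0, 0, 1, 3]

Answer: 3 0 1 2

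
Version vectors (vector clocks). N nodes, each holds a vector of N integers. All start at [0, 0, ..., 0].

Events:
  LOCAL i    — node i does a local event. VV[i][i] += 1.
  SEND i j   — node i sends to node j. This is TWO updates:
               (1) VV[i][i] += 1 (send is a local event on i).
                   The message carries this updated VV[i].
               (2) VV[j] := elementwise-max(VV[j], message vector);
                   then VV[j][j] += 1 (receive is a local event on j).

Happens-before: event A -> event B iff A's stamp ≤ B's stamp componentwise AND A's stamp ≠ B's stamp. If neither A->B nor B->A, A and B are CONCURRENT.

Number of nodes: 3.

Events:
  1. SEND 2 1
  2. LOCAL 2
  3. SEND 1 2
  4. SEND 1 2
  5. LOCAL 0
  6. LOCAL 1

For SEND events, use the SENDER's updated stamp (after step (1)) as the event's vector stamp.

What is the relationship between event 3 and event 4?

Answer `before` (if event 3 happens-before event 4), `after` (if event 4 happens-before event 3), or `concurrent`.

Answer: before

Derivation:
Initial: VV[0]=[0, 0, 0]
Initial: VV[1]=[0, 0, 0]
Initial: VV[2]=[0, 0, 0]
Event 1: SEND 2->1: VV[2][2]++ -> VV[2]=[0, 0, 1], msg_vec=[0, 0, 1]; VV[1]=max(VV[1],msg_vec) then VV[1][1]++ -> VV[1]=[0, 1, 1]
Event 2: LOCAL 2: VV[2][2]++ -> VV[2]=[0, 0, 2]
Event 3: SEND 1->2: VV[1][1]++ -> VV[1]=[0, 2, 1], msg_vec=[0, 2, 1]; VV[2]=max(VV[2],msg_vec) then VV[2][2]++ -> VV[2]=[0, 2, 3]
Event 4: SEND 1->2: VV[1][1]++ -> VV[1]=[0, 3, 1], msg_vec=[0, 3, 1]; VV[2]=max(VV[2],msg_vec) then VV[2][2]++ -> VV[2]=[0, 3, 4]
Event 5: LOCAL 0: VV[0][0]++ -> VV[0]=[1, 0, 0]
Event 6: LOCAL 1: VV[1][1]++ -> VV[1]=[0, 4, 1]
Event 3 stamp: [0, 2, 1]
Event 4 stamp: [0, 3, 1]
[0, 2, 1] <= [0, 3, 1]? True
[0, 3, 1] <= [0, 2, 1]? False
Relation: before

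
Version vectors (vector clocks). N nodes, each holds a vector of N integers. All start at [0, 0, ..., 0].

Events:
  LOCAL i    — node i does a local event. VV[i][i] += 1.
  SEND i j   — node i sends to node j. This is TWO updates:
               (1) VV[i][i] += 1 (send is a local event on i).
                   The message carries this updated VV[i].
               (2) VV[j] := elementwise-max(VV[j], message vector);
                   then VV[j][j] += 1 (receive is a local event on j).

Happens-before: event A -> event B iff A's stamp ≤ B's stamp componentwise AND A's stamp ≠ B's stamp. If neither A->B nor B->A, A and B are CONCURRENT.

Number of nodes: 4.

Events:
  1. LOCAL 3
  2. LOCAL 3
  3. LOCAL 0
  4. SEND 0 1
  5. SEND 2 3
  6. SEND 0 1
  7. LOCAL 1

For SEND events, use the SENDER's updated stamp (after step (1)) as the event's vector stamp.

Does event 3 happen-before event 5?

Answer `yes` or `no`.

Answer: no

Derivation:
Initial: VV[0]=[0, 0, 0, 0]
Initial: VV[1]=[0, 0, 0, 0]
Initial: VV[2]=[0, 0, 0, 0]
Initial: VV[3]=[0, 0, 0, 0]
Event 1: LOCAL 3: VV[3][3]++ -> VV[3]=[0, 0, 0, 1]
Event 2: LOCAL 3: VV[3][3]++ -> VV[3]=[0, 0, 0, 2]
Event 3: LOCAL 0: VV[0][0]++ -> VV[0]=[1, 0, 0, 0]
Event 4: SEND 0->1: VV[0][0]++ -> VV[0]=[2, 0, 0, 0], msg_vec=[2, 0, 0, 0]; VV[1]=max(VV[1],msg_vec) then VV[1][1]++ -> VV[1]=[2, 1, 0, 0]
Event 5: SEND 2->3: VV[2][2]++ -> VV[2]=[0, 0, 1, 0], msg_vec=[0, 0, 1, 0]; VV[3]=max(VV[3],msg_vec) then VV[3][3]++ -> VV[3]=[0, 0, 1, 3]
Event 6: SEND 0->1: VV[0][0]++ -> VV[0]=[3, 0, 0, 0], msg_vec=[3, 0, 0, 0]; VV[1]=max(VV[1],msg_vec) then VV[1][1]++ -> VV[1]=[3, 2, 0, 0]
Event 7: LOCAL 1: VV[1][1]++ -> VV[1]=[3, 3, 0, 0]
Event 3 stamp: [1, 0, 0, 0]
Event 5 stamp: [0, 0, 1, 0]
[1, 0, 0, 0] <= [0, 0, 1, 0]? False. Equal? False. Happens-before: False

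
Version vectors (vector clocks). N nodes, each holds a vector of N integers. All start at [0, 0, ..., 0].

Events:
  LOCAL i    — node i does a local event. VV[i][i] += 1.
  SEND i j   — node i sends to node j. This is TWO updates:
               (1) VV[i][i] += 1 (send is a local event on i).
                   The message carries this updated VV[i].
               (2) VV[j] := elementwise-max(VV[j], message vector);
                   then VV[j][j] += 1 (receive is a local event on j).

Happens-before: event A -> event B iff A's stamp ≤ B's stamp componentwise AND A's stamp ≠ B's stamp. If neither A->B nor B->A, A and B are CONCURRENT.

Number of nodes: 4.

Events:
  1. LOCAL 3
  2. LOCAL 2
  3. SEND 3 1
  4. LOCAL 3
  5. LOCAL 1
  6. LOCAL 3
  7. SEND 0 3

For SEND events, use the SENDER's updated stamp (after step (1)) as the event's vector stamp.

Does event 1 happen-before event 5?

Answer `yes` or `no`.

Answer: yes

Derivation:
Initial: VV[0]=[0, 0, 0, 0]
Initial: VV[1]=[0, 0, 0, 0]
Initial: VV[2]=[0, 0, 0, 0]
Initial: VV[3]=[0, 0, 0, 0]
Event 1: LOCAL 3: VV[3][3]++ -> VV[3]=[0, 0, 0, 1]
Event 2: LOCAL 2: VV[2][2]++ -> VV[2]=[0, 0, 1, 0]
Event 3: SEND 3->1: VV[3][3]++ -> VV[3]=[0, 0, 0, 2], msg_vec=[0, 0, 0, 2]; VV[1]=max(VV[1],msg_vec) then VV[1][1]++ -> VV[1]=[0, 1, 0, 2]
Event 4: LOCAL 3: VV[3][3]++ -> VV[3]=[0, 0, 0, 3]
Event 5: LOCAL 1: VV[1][1]++ -> VV[1]=[0, 2, 0, 2]
Event 6: LOCAL 3: VV[3][3]++ -> VV[3]=[0, 0, 0, 4]
Event 7: SEND 0->3: VV[0][0]++ -> VV[0]=[1, 0, 0, 0], msg_vec=[1, 0, 0, 0]; VV[3]=max(VV[3],msg_vec) then VV[3][3]++ -> VV[3]=[1, 0, 0, 5]
Event 1 stamp: [0, 0, 0, 1]
Event 5 stamp: [0, 2, 0, 2]
[0, 0, 0, 1] <= [0, 2, 0, 2]? True. Equal? False. Happens-before: True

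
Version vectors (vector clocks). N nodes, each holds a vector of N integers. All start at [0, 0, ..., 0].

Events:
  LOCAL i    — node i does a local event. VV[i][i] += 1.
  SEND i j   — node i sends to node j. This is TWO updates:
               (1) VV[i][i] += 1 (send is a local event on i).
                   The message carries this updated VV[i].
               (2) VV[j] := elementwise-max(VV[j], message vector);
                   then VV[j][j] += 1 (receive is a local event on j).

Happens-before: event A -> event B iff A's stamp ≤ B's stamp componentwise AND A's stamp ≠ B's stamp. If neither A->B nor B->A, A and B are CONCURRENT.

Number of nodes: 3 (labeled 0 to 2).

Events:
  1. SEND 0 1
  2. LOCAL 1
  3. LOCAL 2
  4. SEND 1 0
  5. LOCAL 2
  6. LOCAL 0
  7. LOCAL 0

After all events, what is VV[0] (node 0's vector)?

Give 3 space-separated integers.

Answer: 4 3 0

Derivation:
Initial: VV[0]=[0, 0, 0]
Initial: VV[1]=[0, 0, 0]
Initial: VV[2]=[0, 0, 0]
Event 1: SEND 0->1: VV[0][0]++ -> VV[0]=[1, 0, 0], msg_vec=[1, 0, 0]; VV[1]=max(VV[1],msg_vec) then VV[1][1]++ -> VV[1]=[1, 1, 0]
Event 2: LOCAL 1: VV[1][1]++ -> VV[1]=[1, 2, 0]
Event 3: LOCAL 2: VV[2][2]++ -> VV[2]=[0, 0, 1]
Event 4: SEND 1->0: VV[1][1]++ -> VV[1]=[1, 3, 0], msg_vec=[1, 3, 0]; VV[0]=max(VV[0],msg_vec) then VV[0][0]++ -> VV[0]=[2, 3, 0]
Event 5: LOCAL 2: VV[2][2]++ -> VV[2]=[0, 0, 2]
Event 6: LOCAL 0: VV[0][0]++ -> VV[0]=[3, 3, 0]
Event 7: LOCAL 0: VV[0][0]++ -> VV[0]=[4, 3, 0]
Final vectors: VV[0]=[4, 3, 0]; VV[1]=[1, 3, 0]; VV[2]=[0, 0, 2]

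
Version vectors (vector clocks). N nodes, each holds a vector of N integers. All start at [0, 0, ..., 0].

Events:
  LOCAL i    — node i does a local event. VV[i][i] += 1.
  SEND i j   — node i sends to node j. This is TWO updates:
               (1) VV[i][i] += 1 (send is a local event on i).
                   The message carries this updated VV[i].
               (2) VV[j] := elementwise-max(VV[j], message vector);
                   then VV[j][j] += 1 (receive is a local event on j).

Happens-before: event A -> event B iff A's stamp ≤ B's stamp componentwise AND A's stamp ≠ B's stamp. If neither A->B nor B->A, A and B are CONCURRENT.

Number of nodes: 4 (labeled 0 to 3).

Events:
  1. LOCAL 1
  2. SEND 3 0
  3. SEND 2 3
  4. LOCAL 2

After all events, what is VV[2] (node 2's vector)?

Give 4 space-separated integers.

Initial: VV[0]=[0, 0, 0, 0]
Initial: VV[1]=[0, 0, 0, 0]
Initial: VV[2]=[0, 0, 0, 0]
Initial: VV[3]=[0, 0, 0, 0]
Event 1: LOCAL 1: VV[1][1]++ -> VV[1]=[0, 1, 0, 0]
Event 2: SEND 3->0: VV[3][3]++ -> VV[3]=[0, 0, 0, 1], msg_vec=[0, 0, 0, 1]; VV[0]=max(VV[0],msg_vec) then VV[0][0]++ -> VV[0]=[1, 0, 0, 1]
Event 3: SEND 2->3: VV[2][2]++ -> VV[2]=[0, 0, 1, 0], msg_vec=[0, 0, 1, 0]; VV[3]=max(VV[3],msg_vec) then VV[3][3]++ -> VV[3]=[0, 0, 1, 2]
Event 4: LOCAL 2: VV[2][2]++ -> VV[2]=[0, 0, 2, 0]
Final vectors: VV[0]=[1, 0, 0, 1]; VV[1]=[0, 1, 0, 0]; VV[2]=[0, 0, 2, 0]; VV[3]=[0, 0, 1, 2]

Answer: 0 0 2 0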